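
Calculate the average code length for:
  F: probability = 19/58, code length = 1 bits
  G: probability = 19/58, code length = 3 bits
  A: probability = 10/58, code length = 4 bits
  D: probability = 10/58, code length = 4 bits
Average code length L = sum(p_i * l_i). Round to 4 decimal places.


Weighted contributions p_i * l_i:
  F: (19/58) * 1 = 19/58
  G: (19/58) * 3 = 57/58
  A: (10/58) * 4 = 40/58
  D: (10/58) * 4 = 40/58
Sum = (19 + 57 + 40 + 40)/58 = 156/58

L = 156/58 = 2.6897 bits/symbol


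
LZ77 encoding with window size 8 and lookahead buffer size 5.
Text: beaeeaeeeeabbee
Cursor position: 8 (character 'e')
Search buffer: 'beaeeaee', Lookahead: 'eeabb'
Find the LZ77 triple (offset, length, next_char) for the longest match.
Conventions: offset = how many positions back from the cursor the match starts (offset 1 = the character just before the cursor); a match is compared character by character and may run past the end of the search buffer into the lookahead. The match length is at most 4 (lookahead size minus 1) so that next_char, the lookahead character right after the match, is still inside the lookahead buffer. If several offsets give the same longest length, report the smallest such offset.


Try each offset into the search buffer:
  offset=1 (pos 7, char 'e'): match length 2
  offset=2 (pos 6, char 'e'): match length 2
  offset=3 (pos 5, char 'a'): match length 0
  offset=4 (pos 4, char 'e'): match length 1
  offset=5 (pos 3, char 'e'): match length 3
  offset=6 (pos 2, char 'a'): match length 0
  offset=7 (pos 1, char 'e'): match length 1
  offset=8 (pos 0, char 'b'): match length 0
Longest match has length 3 at offset 5.
next_char = character at position 8 + 3 = 11 -> 'b'

Best match: offset=5, length=3 (matching 'eea' starting at position 3)
LZ77 triple: (5, 3, 'b')


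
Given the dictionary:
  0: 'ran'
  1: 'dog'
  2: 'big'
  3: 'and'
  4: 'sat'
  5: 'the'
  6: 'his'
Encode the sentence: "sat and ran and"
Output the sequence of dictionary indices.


Look up each word in the dictionary:
  'sat' -> 4
  'and' -> 3
  'ran' -> 0
  'and' -> 3

Encoded: [4, 3, 0, 3]


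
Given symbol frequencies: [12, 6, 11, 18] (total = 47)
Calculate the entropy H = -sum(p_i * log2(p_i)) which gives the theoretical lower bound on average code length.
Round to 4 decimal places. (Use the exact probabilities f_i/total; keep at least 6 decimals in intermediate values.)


Per-symbol terms -p_i * log2(p_i) with p_i = f_i/47:
  p = 12/47 = 0.255319: log2(p) = -1.969626, -p*log2(p) = 0.502883
  p = 6/47 = 0.127660: log2(p) = -2.969626, -p*log2(p) = 0.379101
  p = 11/47 = 0.234043: log2(p) = -2.095157, -p*log2(p) = 0.490356
  p = 18/47 = 0.382979: log2(p) = -1.384664, -p*log2(p) = 0.530297
H = 0.502883 + 0.379101 + 0.490356 + 0.530297 = 1.902637

H = 1.9026 bits/symbol


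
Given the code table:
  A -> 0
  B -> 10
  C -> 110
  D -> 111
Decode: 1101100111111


Decoding:
110 -> C
110 -> C
0 -> A
111 -> D
111 -> D


Result: CCADD


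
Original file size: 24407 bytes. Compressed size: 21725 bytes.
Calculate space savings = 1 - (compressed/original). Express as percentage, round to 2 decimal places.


ratio = compressed/original = 21725/24407 = 0.890113
savings = 1 - ratio = 1 - 0.890113 = 0.109887
as a percentage: 0.109887 * 100 = 10.99%

Space savings = 1 - 21725/24407 = 10.99%


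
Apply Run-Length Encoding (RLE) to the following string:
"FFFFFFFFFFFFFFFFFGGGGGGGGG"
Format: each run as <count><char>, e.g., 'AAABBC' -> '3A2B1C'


Scanning runs left to right:
  i=0: run of 'F' x 17 -> '17F'
  i=17: run of 'G' x 9 -> '9G'

RLE = 17F9G


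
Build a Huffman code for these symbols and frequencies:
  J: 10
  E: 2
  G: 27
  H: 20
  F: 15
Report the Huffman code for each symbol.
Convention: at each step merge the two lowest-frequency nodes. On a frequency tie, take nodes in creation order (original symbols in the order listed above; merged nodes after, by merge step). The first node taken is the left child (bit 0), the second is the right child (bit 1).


Huffman tree construction:
Step 1: Merge E(2) + J(10) = 12
Step 2: Merge (E+J)(12) + F(15) = 27
Step 3: Merge H(20) + G(27) = 47
Step 4: Merge ((E+J)+F)(27) + (H+G)(47) = 74
Read each symbol's code off the tree from the root (left child = 0, right child = 1).

Codes:
  J: 001 (length 3)
  E: 000 (length 3)
  G: 11 (length 2)
  H: 10 (length 2)
  F: 01 (length 2)
Average code length: 160/74 = 2.1622 bits/symbol


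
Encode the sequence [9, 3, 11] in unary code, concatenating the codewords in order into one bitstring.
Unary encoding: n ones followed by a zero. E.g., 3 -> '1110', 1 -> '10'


Encode each number as n ones followed by a terminating 0:
  9 -> 1111111110 (10 bits)
  3 -> 1110 (4 bits)
  11 -> 111111111110 (12 bits)
Total length = 10 + 4 + 12 = 26 bits.

Unary([9, 3, 11]) = 11111111101110111111111110 (26 bits)


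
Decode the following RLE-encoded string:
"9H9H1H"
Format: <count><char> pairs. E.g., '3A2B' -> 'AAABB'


Expanding each <count><char> pair:
  9H -> 'HHHHHHHHH'
  9H -> 'HHHHHHHHH'
  1H -> 'H'

Decoded = HHHHHHHHHHHHHHHHHHH


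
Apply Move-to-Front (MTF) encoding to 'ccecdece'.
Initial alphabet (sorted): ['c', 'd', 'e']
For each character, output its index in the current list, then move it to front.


MTF encoding:
'c': index 0 in ['c', 'd', 'e'] -> ['c', 'd', 'e']
'c': index 0 in ['c', 'd', 'e'] -> ['c', 'd', 'e']
'e': index 2 in ['c', 'd', 'e'] -> ['e', 'c', 'd']
'c': index 1 in ['e', 'c', 'd'] -> ['c', 'e', 'd']
'd': index 2 in ['c', 'e', 'd'] -> ['d', 'c', 'e']
'e': index 2 in ['d', 'c', 'e'] -> ['e', 'd', 'c']
'c': index 2 in ['e', 'd', 'c'] -> ['c', 'e', 'd']
'e': index 1 in ['c', 'e', 'd'] -> ['e', 'c', 'd']


Output: [0, 0, 2, 1, 2, 2, 2, 1]


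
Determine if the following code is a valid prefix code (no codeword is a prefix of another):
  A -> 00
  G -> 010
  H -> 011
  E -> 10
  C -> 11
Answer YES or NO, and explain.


Checking each pair (does one codeword prefix another?):
  A='00' vs G='010': no prefix
  A='00' vs H='011': no prefix
  A='00' vs E='10': no prefix
  A='00' vs C='11': no prefix
  G='010' vs A='00': no prefix
  G='010' vs H='011': no prefix
  G='010' vs E='10': no prefix
  G='010' vs C='11': no prefix
  H='011' vs A='00': no prefix
  H='011' vs G='010': no prefix
  H='011' vs E='10': no prefix
  H='011' vs C='11': no prefix
  E='10' vs A='00': no prefix
  E='10' vs G='010': no prefix
  E='10' vs H='011': no prefix
  E='10' vs C='11': no prefix
  C='11' vs A='00': no prefix
  C='11' vs G='010': no prefix
  C='11' vs H='011': no prefix
  C='11' vs E='10': no prefix
No violation found over all pairs.

YES -- this is a valid prefix code. No codeword is a prefix of any other codeword.


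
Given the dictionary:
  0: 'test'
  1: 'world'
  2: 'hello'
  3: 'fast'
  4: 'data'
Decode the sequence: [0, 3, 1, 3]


Look up each index in the dictionary:
  0 -> 'test'
  3 -> 'fast'
  1 -> 'world'
  3 -> 'fast'

Decoded: "test fast world fast"


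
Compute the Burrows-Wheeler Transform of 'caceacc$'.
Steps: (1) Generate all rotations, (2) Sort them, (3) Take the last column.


Rotations (sorted):
  0: $caceacc -> last char: c
  1: acc$cace -> last char: e
  2: aceacc$c -> last char: c
  3: c$caceac -> last char: c
  4: caceacc$ -> last char: $
  5: cc$cacea -> last char: a
  6: ceacc$ca -> last char: a
  7: eacc$cac -> last char: c


BWT = cecc$aac


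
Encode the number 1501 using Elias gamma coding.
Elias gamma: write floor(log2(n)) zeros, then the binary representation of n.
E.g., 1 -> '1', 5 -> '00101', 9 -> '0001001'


num_bits = floor(log2(1501)) + 1 = 11
leading_zeros = num_bits - 1 = 10
binary(1501) = 10111011101

Elias gamma(1501) = '0000000000' + '10111011101' = 000000000010111011101 (21 bits)


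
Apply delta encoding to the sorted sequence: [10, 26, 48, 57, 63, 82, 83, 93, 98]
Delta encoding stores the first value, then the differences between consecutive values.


First value: 10
Deltas:
  26 - 10 = 16
  48 - 26 = 22
  57 - 48 = 9
  63 - 57 = 6
  82 - 63 = 19
  83 - 82 = 1
  93 - 83 = 10
  98 - 93 = 5


Delta encoded: [10, 16, 22, 9, 6, 19, 1, 10, 5]


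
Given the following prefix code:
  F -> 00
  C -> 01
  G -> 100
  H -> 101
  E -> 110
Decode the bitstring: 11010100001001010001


Decoding step by step:
Bits 110 -> E
Bits 101 -> H
Bits 00 -> F
Bits 00 -> F
Bits 100 -> G
Bits 101 -> H
Bits 00 -> F
Bits 01 -> C


Decoded message: EHFFGHFC


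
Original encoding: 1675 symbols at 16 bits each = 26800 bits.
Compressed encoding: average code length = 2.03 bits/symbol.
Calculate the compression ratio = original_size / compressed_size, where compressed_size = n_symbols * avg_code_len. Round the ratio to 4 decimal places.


original_size = n_symbols * orig_bits = 1675 * 16 = 26800 bits
compressed_size = n_symbols * avg_code_len = 1675 * 2.03 = 3400.25 bits
ratio = original_size / compressed_size = 26800 / 3400.25 = 7.8818

Compression ratio = 7.8818


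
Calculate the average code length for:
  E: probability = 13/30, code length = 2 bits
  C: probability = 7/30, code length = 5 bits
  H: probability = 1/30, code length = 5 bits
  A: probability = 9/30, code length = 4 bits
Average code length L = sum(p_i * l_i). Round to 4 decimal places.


Weighted contributions p_i * l_i:
  E: (13/30) * 2 = 26/30
  C: (7/30) * 5 = 35/30
  H: (1/30) * 5 = 5/30
  A: (9/30) * 4 = 36/30
Sum = (26 + 35 + 5 + 36)/30 = 102/30

L = 102/30 = 3.4000 bits/symbol


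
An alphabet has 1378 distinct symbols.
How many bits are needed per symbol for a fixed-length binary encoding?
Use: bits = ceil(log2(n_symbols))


log2(1378) = 10.4284
Bracket: 2^10 = 1024 < 1378 <= 2^11 = 2048
So ceil(log2(1378)) = 11

bits = ceil(log2(1378)) = ceil(10.4284) = 11 bits


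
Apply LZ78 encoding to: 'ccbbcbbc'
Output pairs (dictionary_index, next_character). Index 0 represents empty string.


LZ78 encoding steps:
Dictionary: {0: ''}
Step 1: w='' (idx 0), next='c' -> output (0, 'c'), add 'c' as idx 1
Step 2: w='c' (idx 1), next='b' -> output (1, 'b'), add 'cb' as idx 2
Step 3: w='' (idx 0), next='b' -> output (0, 'b'), add 'b' as idx 3
Step 4: w='cb' (idx 2), next='b' -> output (2, 'b'), add 'cbb' as idx 4
Step 5: w='c' (idx 1), end of input -> output (1, '')


Encoded: [(0, 'c'), (1, 'b'), (0, 'b'), (2, 'b'), (1, '')]


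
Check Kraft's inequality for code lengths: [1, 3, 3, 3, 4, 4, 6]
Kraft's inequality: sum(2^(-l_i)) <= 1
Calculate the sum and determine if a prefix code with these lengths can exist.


Sum = 2^(-1) + 2^(-3) + 2^(-3) + 2^(-3) + 2^(-4) + 2^(-4) + 2^(-6)
    = 0.5 + 0.125 + 0.125 + 0.125 + 0.0625 + 0.0625 + 0.015625
    = 65/64 = 1.015625
Since 1.015625 > 1, Kraft's inequality is NOT satisfied.
A prefix code with these lengths CANNOT exist.

Kraft sum = 1.015625. Not satisfied.


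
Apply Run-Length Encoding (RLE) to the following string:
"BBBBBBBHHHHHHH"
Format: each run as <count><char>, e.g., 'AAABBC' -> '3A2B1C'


Scanning runs left to right:
  i=0: run of 'B' x 7 -> '7B'
  i=7: run of 'H' x 7 -> '7H'

RLE = 7B7H


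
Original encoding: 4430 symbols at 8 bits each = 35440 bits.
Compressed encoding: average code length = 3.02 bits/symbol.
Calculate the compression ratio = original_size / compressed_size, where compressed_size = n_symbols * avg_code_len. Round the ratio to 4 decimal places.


original_size = n_symbols * orig_bits = 4430 * 8 = 35440 bits
compressed_size = n_symbols * avg_code_len = 4430 * 3.02 = 13378.6 bits
ratio = original_size / compressed_size = 35440 / 13378.6 = 2.649

Compression ratio = 2.649


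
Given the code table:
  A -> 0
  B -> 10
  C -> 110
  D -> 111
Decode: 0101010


Decoding:
0 -> A
10 -> B
10 -> B
10 -> B


Result: ABBB


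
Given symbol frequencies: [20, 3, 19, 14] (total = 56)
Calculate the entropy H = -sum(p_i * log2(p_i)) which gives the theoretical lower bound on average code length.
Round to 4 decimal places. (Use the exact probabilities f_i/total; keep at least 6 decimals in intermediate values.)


Per-symbol terms -p_i * log2(p_i) with p_i = f_i/56:
  p = 20/56 = 0.357143: log2(p) = -1.485427, -p*log2(p) = 0.530510
  p = 3/56 = 0.053571: log2(p) = -4.222392, -p*log2(p) = 0.226200
  p = 19/56 = 0.339286: log2(p) = -1.559427, -p*log2(p) = 0.529091
  p = 14/56 = 0.250000: log2(p) = -2.000000, -p*log2(p) = 0.500000
H = 0.530510 + 0.226200 + 0.529091 + 0.500000 = 1.785801

H = 1.7858 bits/symbol


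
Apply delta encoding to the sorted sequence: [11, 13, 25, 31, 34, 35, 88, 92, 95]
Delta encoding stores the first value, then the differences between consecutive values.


First value: 11
Deltas:
  13 - 11 = 2
  25 - 13 = 12
  31 - 25 = 6
  34 - 31 = 3
  35 - 34 = 1
  88 - 35 = 53
  92 - 88 = 4
  95 - 92 = 3


Delta encoded: [11, 2, 12, 6, 3, 1, 53, 4, 3]


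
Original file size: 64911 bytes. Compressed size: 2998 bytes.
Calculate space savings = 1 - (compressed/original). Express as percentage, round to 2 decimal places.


ratio = compressed/original = 2998/64911 = 0.046186
savings = 1 - ratio = 1 - 0.046186 = 0.953814
as a percentage: 0.953814 * 100 = 95.38%

Space savings = 1 - 2998/64911 = 95.38%


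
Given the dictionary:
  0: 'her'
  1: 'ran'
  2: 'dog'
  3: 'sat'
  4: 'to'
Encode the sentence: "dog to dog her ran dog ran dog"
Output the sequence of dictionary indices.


Look up each word in the dictionary:
  'dog' -> 2
  'to' -> 4
  'dog' -> 2
  'her' -> 0
  'ran' -> 1
  'dog' -> 2
  'ran' -> 1
  'dog' -> 2

Encoded: [2, 4, 2, 0, 1, 2, 1, 2]


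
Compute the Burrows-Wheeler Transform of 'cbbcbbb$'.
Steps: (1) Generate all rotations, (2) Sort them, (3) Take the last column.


Rotations (sorted):
  0: $cbbcbbb -> last char: b
  1: b$cbbcbb -> last char: b
  2: bb$cbbcb -> last char: b
  3: bbb$cbbc -> last char: c
  4: bbcbbb$c -> last char: c
  5: bcbbb$cb -> last char: b
  6: cbbb$cbb -> last char: b
  7: cbbcbbb$ -> last char: $


BWT = bbbccbb$


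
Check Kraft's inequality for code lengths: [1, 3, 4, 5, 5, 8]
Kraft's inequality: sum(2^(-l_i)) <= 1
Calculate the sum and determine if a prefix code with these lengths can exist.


Sum = 2^(-1) + 2^(-3) + 2^(-4) + 2^(-5) + 2^(-5) + 2^(-8)
    = 0.5 + 0.125 + 0.0625 + 0.03125 + 0.03125 + 0.00390625
    = 193/256 = 0.75390625
Since 0.75390625 <= 1, Kraft's inequality IS satisfied.
A prefix code with these lengths CAN exist.

Kraft sum = 0.75390625. Satisfied.


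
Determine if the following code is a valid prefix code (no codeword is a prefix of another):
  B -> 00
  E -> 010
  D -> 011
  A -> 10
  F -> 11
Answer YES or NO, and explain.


Checking each pair (does one codeword prefix another?):
  B='00' vs E='010': no prefix
  B='00' vs D='011': no prefix
  B='00' vs A='10': no prefix
  B='00' vs F='11': no prefix
  E='010' vs B='00': no prefix
  E='010' vs D='011': no prefix
  E='010' vs A='10': no prefix
  E='010' vs F='11': no prefix
  D='011' vs B='00': no prefix
  D='011' vs E='010': no prefix
  D='011' vs A='10': no prefix
  D='011' vs F='11': no prefix
  A='10' vs B='00': no prefix
  A='10' vs E='010': no prefix
  A='10' vs D='011': no prefix
  A='10' vs F='11': no prefix
  F='11' vs B='00': no prefix
  F='11' vs E='010': no prefix
  F='11' vs D='011': no prefix
  F='11' vs A='10': no prefix
No violation found over all pairs.

YES -- this is a valid prefix code. No codeword is a prefix of any other codeword.


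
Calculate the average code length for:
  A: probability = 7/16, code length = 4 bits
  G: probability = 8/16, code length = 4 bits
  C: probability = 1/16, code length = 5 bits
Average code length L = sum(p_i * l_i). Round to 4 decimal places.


Weighted contributions p_i * l_i:
  A: (7/16) * 4 = 28/16
  G: (8/16) * 4 = 32/16
  C: (1/16) * 5 = 5/16
Sum = (28 + 32 + 5)/16 = 65/16

L = 65/16 = 4.0625 bits/symbol


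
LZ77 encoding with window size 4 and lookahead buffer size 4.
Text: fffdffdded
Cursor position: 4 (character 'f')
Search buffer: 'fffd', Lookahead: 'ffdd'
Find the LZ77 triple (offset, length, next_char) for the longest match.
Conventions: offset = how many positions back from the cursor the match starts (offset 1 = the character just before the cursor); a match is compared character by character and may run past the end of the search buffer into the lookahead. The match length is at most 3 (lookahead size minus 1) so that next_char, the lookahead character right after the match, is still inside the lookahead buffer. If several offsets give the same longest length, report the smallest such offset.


Try each offset into the search buffer:
  offset=1 (pos 3, char 'd'): match length 0
  offset=2 (pos 2, char 'f'): match length 1
  offset=3 (pos 1, char 'f'): match length 3
  offset=4 (pos 0, char 'f'): match length 2
Longest match has length 3 at offset 3.
next_char = character at position 4 + 3 = 7 -> 'd'

Best match: offset=3, length=3 (matching 'ffd' starting at position 1)
LZ77 triple: (3, 3, 'd')


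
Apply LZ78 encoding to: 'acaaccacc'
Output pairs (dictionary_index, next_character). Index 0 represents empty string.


LZ78 encoding steps:
Dictionary: {0: ''}
Step 1: w='' (idx 0), next='a' -> output (0, 'a'), add 'a' as idx 1
Step 2: w='' (idx 0), next='c' -> output (0, 'c'), add 'c' as idx 2
Step 3: w='a' (idx 1), next='a' -> output (1, 'a'), add 'aa' as idx 3
Step 4: w='c' (idx 2), next='c' -> output (2, 'c'), add 'cc' as idx 4
Step 5: w='a' (idx 1), next='c' -> output (1, 'c'), add 'ac' as idx 5
Step 6: w='c' (idx 2), end of input -> output (2, '')


Encoded: [(0, 'a'), (0, 'c'), (1, 'a'), (2, 'c'), (1, 'c'), (2, '')]


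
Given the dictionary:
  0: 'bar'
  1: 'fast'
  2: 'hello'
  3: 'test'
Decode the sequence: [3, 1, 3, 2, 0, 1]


Look up each index in the dictionary:
  3 -> 'test'
  1 -> 'fast'
  3 -> 'test'
  2 -> 'hello'
  0 -> 'bar'
  1 -> 'fast'

Decoded: "test fast test hello bar fast"


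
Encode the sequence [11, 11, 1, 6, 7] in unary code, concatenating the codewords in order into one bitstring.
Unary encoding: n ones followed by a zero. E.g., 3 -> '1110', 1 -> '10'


Encode each number as n ones followed by a terminating 0:
  11 -> 111111111110 (12 bits)
  11 -> 111111111110 (12 bits)
  1 -> 10 (2 bits)
  6 -> 1111110 (7 bits)
  7 -> 11111110 (8 bits)
Total length = 12 + 12 + 2 + 7 + 8 = 41 bits.

Unary([11, 11, 1, 6, 7]) = 11111111111011111111111010111111011111110 (41 bits)


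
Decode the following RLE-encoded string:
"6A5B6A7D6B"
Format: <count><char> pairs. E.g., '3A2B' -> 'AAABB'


Expanding each <count><char> pair:
  6A -> 'AAAAAA'
  5B -> 'BBBBB'
  6A -> 'AAAAAA'
  7D -> 'DDDDDDD'
  6B -> 'BBBBBB'

Decoded = AAAAAABBBBBAAAAAADDDDDDDBBBBBB


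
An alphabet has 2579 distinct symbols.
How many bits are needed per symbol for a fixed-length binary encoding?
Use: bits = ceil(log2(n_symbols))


log2(2579) = 11.3326
Bracket: 2^11 = 2048 < 2579 <= 2^12 = 4096
So ceil(log2(2579)) = 12

bits = ceil(log2(2579)) = ceil(11.3326) = 12 bits


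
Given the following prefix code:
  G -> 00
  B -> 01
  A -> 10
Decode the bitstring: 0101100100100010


Decoding step by step:
Bits 01 -> B
Bits 01 -> B
Bits 10 -> A
Bits 01 -> B
Bits 00 -> G
Bits 10 -> A
Bits 00 -> G
Bits 10 -> A


Decoded message: BBABGAGA


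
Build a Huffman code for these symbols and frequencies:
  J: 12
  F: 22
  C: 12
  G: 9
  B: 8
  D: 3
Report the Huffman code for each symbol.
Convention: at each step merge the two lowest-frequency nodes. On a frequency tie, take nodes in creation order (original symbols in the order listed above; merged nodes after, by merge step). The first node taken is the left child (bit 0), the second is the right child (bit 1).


Huffman tree construction:
Step 1: Merge D(3) + B(8) = 11
Step 2: Merge G(9) + (D+B)(11) = 20
Step 3: Merge J(12) + C(12) = 24
Step 4: Merge (G+(D+B))(20) + F(22) = 42
Step 5: Merge (J+C)(24) + ((G+(D+B))+F)(42) = 66
Read each symbol's code off the tree from the root (left child = 0, right child = 1).

Codes:
  J: 00 (length 2)
  F: 11 (length 2)
  C: 01 (length 2)
  G: 100 (length 3)
  B: 1011 (length 4)
  D: 1010 (length 4)
Average code length: 163/66 = 2.4697 bits/symbol


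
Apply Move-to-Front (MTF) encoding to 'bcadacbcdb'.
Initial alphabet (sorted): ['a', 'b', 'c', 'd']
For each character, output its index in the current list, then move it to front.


MTF encoding:
'b': index 1 in ['a', 'b', 'c', 'd'] -> ['b', 'a', 'c', 'd']
'c': index 2 in ['b', 'a', 'c', 'd'] -> ['c', 'b', 'a', 'd']
'a': index 2 in ['c', 'b', 'a', 'd'] -> ['a', 'c', 'b', 'd']
'd': index 3 in ['a', 'c', 'b', 'd'] -> ['d', 'a', 'c', 'b']
'a': index 1 in ['d', 'a', 'c', 'b'] -> ['a', 'd', 'c', 'b']
'c': index 2 in ['a', 'd', 'c', 'b'] -> ['c', 'a', 'd', 'b']
'b': index 3 in ['c', 'a', 'd', 'b'] -> ['b', 'c', 'a', 'd']
'c': index 1 in ['b', 'c', 'a', 'd'] -> ['c', 'b', 'a', 'd']
'd': index 3 in ['c', 'b', 'a', 'd'] -> ['d', 'c', 'b', 'a']
'b': index 2 in ['d', 'c', 'b', 'a'] -> ['b', 'd', 'c', 'a']


Output: [1, 2, 2, 3, 1, 2, 3, 1, 3, 2]


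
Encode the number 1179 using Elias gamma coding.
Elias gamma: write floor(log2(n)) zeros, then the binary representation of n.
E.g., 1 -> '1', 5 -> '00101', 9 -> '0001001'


num_bits = floor(log2(1179)) + 1 = 11
leading_zeros = num_bits - 1 = 10
binary(1179) = 10010011011

Elias gamma(1179) = '0000000000' + '10010011011' = 000000000010010011011 (21 bits)


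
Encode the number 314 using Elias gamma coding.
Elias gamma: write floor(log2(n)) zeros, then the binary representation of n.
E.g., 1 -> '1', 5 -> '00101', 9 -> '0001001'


num_bits = floor(log2(314)) + 1 = 9
leading_zeros = num_bits - 1 = 8
binary(314) = 100111010

Elias gamma(314) = '00000000' + '100111010' = 00000000100111010 (17 bits)


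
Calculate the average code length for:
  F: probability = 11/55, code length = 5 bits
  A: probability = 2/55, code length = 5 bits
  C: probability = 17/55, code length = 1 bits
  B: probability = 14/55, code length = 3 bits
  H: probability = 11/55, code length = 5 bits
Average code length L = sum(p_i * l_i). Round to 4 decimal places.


Weighted contributions p_i * l_i:
  F: (11/55) * 5 = 55/55
  A: (2/55) * 5 = 10/55
  C: (17/55) * 1 = 17/55
  B: (14/55) * 3 = 42/55
  H: (11/55) * 5 = 55/55
Sum = (55 + 10 + 17 + 42 + 55)/55 = 179/55

L = 179/55 = 3.2545 bits/symbol


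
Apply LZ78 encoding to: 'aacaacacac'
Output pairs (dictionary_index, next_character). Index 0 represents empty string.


LZ78 encoding steps:
Dictionary: {0: ''}
Step 1: w='' (idx 0), next='a' -> output (0, 'a'), add 'a' as idx 1
Step 2: w='a' (idx 1), next='c' -> output (1, 'c'), add 'ac' as idx 2
Step 3: w='a' (idx 1), next='a' -> output (1, 'a'), add 'aa' as idx 3
Step 4: w='' (idx 0), next='c' -> output (0, 'c'), add 'c' as idx 4
Step 5: w='ac' (idx 2), next='a' -> output (2, 'a'), add 'aca' as idx 5
Step 6: w='c' (idx 4), end of input -> output (4, '')


Encoded: [(0, 'a'), (1, 'c'), (1, 'a'), (0, 'c'), (2, 'a'), (4, '')]


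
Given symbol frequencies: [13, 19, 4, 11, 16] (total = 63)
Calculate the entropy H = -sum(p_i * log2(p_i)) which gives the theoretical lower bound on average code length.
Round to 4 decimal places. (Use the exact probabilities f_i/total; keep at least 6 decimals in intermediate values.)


Per-symbol terms -p_i * log2(p_i) with p_i = f_i/63:
  p = 13/63 = 0.206349: log2(p) = -2.276840, -p*log2(p) = 0.469824
  p = 19/63 = 0.301587: log2(p) = -1.729352, -p*log2(p) = 0.521551
  p = 4/63 = 0.063492: log2(p) = -3.977280, -p*log2(p) = 0.252526
  p = 11/63 = 0.174603: log2(p) = -2.517848, -p*log2(p) = 0.439624
  p = 16/63 = 0.253968: log2(p) = -1.977280, -p*log2(p) = 0.502166
H = 0.469824 + 0.521551 + 0.252526 + 0.439624 + 0.502166 = 2.185691

H = 2.1857 bits/symbol


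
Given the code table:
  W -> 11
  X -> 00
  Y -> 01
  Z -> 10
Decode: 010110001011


Decoding:
01 -> Y
01 -> Y
10 -> Z
00 -> X
10 -> Z
11 -> W


Result: YYZXZW


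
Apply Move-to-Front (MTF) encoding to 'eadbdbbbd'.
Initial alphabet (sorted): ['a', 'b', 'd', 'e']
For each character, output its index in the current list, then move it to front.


MTF encoding:
'e': index 3 in ['a', 'b', 'd', 'e'] -> ['e', 'a', 'b', 'd']
'a': index 1 in ['e', 'a', 'b', 'd'] -> ['a', 'e', 'b', 'd']
'd': index 3 in ['a', 'e', 'b', 'd'] -> ['d', 'a', 'e', 'b']
'b': index 3 in ['d', 'a', 'e', 'b'] -> ['b', 'd', 'a', 'e']
'd': index 1 in ['b', 'd', 'a', 'e'] -> ['d', 'b', 'a', 'e']
'b': index 1 in ['d', 'b', 'a', 'e'] -> ['b', 'd', 'a', 'e']
'b': index 0 in ['b', 'd', 'a', 'e'] -> ['b', 'd', 'a', 'e']
'b': index 0 in ['b', 'd', 'a', 'e'] -> ['b', 'd', 'a', 'e']
'd': index 1 in ['b', 'd', 'a', 'e'] -> ['d', 'b', 'a', 'e']


Output: [3, 1, 3, 3, 1, 1, 0, 0, 1]


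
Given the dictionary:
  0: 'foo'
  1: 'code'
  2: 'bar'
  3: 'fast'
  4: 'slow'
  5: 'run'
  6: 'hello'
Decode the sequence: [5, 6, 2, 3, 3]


Look up each index in the dictionary:
  5 -> 'run'
  6 -> 'hello'
  2 -> 'bar'
  3 -> 'fast'
  3 -> 'fast'

Decoded: "run hello bar fast fast"


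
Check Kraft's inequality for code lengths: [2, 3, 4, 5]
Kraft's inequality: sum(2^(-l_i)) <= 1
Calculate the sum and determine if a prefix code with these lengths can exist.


Sum = 2^(-2) + 2^(-3) + 2^(-4) + 2^(-5)
    = 0.25 + 0.125 + 0.0625 + 0.03125
    = 15/32 = 0.46875
Since 0.46875 <= 1, Kraft's inequality IS satisfied.
A prefix code with these lengths CAN exist.

Kraft sum = 0.46875. Satisfied.


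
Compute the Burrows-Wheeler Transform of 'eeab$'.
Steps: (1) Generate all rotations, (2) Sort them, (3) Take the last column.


Rotations (sorted):
  0: $eeab -> last char: b
  1: ab$ee -> last char: e
  2: b$eea -> last char: a
  3: eab$e -> last char: e
  4: eeab$ -> last char: $


BWT = beae$


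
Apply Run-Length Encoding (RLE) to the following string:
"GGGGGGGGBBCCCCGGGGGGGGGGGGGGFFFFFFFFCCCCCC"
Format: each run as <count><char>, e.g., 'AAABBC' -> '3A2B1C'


Scanning runs left to right:
  i=0: run of 'G' x 8 -> '8G'
  i=8: run of 'B' x 2 -> '2B'
  i=10: run of 'C' x 4 -> '4C'
  i=14: run of 'G' x 14 -> '14G'
  i=28: run of 'F' x 8 -> '8F'
  i=36: run of 'C' x 6 -> '6C'

RLE = 8G2B4C14G8F6C


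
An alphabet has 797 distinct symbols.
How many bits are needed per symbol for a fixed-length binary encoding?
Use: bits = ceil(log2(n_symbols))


log2(797) = 9.6384
Bracket: 2^9 = 512 < 797 <= 2^10 = 1024
So ceil(log2(797)) = 10

bits = ceil(log2(797)) = ceil(9.6384) = 10 bits


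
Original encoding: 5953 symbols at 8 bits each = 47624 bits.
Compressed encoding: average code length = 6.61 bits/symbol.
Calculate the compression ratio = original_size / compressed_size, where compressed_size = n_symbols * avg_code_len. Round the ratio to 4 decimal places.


original_size = n_symbols * orig_bits = 5953 * 8 = 47624 bits
compressed_size = n_symbols * avg_code_len = 5953 * 6.61 = 39349.33 bits
ratio = original_size / compressed_size = 47624 / 39349.33 = 1.2103

Compression ratio = 1.2103


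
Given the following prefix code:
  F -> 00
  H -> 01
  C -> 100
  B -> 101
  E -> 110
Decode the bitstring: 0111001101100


Decoding step by step:
Bits 01 -> H
Bits 110 -> E
Bits 01 -> H
Bits 101 -> B
Bits 100 -> C


Decoded message: HEHBC


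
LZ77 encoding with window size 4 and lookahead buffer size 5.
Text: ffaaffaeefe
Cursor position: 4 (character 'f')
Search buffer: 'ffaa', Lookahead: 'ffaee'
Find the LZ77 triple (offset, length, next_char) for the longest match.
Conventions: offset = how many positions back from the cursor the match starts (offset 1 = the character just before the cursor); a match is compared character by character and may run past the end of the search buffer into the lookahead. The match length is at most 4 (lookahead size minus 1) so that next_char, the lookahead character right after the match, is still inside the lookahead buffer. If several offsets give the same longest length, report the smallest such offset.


Try each offset into the search buffer:
  offset=1 (pos 3, char 'a'): match length 0
  offset=2 (pos 2, char 'a'): match length 0
  offset=3 (pos 1, char 'f'): match length 1
  offset=4 (pos 0, char 'f'): match length 3
Longest match has length 3 at offset 4.
next_char = character at position 4 + 3 = 7 -> 'e'

Best match: offset=4, length=3 (matching 'ffa' starting at position 0)
LZ77 triple: (4, 3, 'e')


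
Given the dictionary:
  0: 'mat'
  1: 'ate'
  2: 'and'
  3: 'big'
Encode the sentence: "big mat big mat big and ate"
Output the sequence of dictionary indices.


Look up each word in the dictionary:
  'big' -> 3
  'mat' -> 0
  'big' -> 3
  'mat' -> 0
  'big' -> 3
  'and' -> 2
  'ate' -> 1

Encoded: [3, 0, 3, 0, 3, 2, 1]


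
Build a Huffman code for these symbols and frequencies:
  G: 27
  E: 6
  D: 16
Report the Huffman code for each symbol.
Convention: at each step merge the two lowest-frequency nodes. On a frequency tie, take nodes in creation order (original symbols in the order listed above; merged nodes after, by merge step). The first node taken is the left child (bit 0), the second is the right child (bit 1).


Huffman tree construction:
Step 1: Merge E(6) + D(16) = 22
Step 2: Merge (E+D)(22) + G(27) = 49
Read each symbol's code off the tree from the root (left child = 0, right child = 1).

Codes:
  G: 1 (length 1)
  E: 00 (length 2)
  D: 01 (length 2)
Average code length: 71/49 = 1.4490 bits/symbol


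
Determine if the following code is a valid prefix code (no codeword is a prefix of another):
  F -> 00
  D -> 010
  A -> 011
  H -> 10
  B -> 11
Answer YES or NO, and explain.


Checking each pair (does one codeword prefix another?):
  F='00' vs D='010': no prefix
  F='00' vs A='011': no prefix
  F='00' vs H='10': no prefix
  F='00' vs B='11': no prefix
  D='010' vs F='00': no prefix
  D='010' vs A='011': no prefix
  D='010' vs H='10': no prefix
  D='010' vs B='11': no prefix
  A='011' vs F='00': no prefix
  A='011' vs D='010': no prefix
  A='011' vs H='10': no prefix
  A='011' vs B='11': no prefix
  H='10' vs F='00': no prefix
  H='10' vs D='010': no prefix
  H='10' vs A='011': no prefix
  H='10' vs B='11': no prefix
  B='11' vs F='00': no prefix
  B='11' vs D='010': no prefix
  B='11' vs A='011': no prefix
  B='11' vs H='10': no prefix
No violation found over all pairs.

YES -- this is a valid prefix code. No codeword is a prefix of any other codeword.


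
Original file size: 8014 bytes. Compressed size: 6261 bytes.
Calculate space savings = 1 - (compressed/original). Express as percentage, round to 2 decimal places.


ratio = compressed/original = 6261/8014 = 0.781258
savings = 1 - ratio = 1 - 0.781258 = 0.218742
as a percentage: 0.218742 * 100 = 21.87%

Space savings = 1 - 6261/8014 = 21.87%


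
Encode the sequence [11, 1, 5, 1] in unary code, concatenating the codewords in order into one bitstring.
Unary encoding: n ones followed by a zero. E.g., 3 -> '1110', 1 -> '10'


Encode each number as n ones followed by a terminating 0:
  11 -> 111111111110 (12 bits)
  1 -> 10 (2 bits)
  5 -> 111110 (6 bits)
  1 -> 10 (2 bits)
Total length = 12 + 2 + 6 + 2 = 22 bits.

Unary([11, 1, 5, 1]) = 1111111111101011111010 (22 bits)


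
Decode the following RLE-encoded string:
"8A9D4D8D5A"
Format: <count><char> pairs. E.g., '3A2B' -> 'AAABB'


Expanding each <count><char> pair:
  8A -> 'AAAAAAAA'
  9D -> 'DDDDDDDDD'
  4D -> 'DDDD'
  8D -> 'DDDDDDDD'
  5A -> 'AAAAA'

Decoded = AAAAAAAADDDDDDDDDDDDDDDDDDDDDAAAAA


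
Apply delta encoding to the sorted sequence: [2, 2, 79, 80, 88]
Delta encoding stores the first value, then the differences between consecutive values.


First value: 2
Deltas:
  2 - 2 = 0
  79 - 2 = 77
  80 - 79 = 1
  88 - 80 = 8


Delta encoded: [2, 0, 77, 1, 8]


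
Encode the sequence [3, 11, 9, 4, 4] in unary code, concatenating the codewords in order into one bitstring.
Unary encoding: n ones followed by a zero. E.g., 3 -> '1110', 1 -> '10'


Encode each number as n ones followed by a terminating 0:
  3 -> 1110 (4 bits)
  11 -> 111111111110 (12 bits)
  9 -> 1111111110 (10 bits)
  4 -> 11110 (5 bits)
  4 -> 11110 (5 bits)
Total length = 4 + 12 + 10 + 5 + 5 = 36 bits.

Unary([3, 11, 9, 4, 4]) = 111011111111111011111111101111011110 (36 bits)


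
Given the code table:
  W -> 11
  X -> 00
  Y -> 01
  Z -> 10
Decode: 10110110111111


Decoding:
10 -> Z
11 -> W
01 -> Y
10 -> Z
11 -> W
11 -> W
11 -> W


Result: ZWYZWWW


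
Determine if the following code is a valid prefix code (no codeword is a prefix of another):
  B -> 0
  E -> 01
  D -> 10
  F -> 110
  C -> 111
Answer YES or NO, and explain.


Checking each pair (does one codeword prefix another?):
  B='0' vs E='01': prefix -- VIOLATION

NO -- this is NOT a valid prefix code. B (0) is a prefix of E (01).


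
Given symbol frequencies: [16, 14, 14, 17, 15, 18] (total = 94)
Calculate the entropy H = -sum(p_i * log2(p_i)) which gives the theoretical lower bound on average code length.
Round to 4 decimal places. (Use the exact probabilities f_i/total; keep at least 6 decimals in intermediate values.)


Per-symbol terms -p_i * log2(p_i) with p_i = f_i/94:
  p = 16/94 = 0.170213: log2(p) = -2.554589, -p*log2(p) = 0.434824
  p = 14/94 = 0.148936: log2(p) = -2.747234, -p*log2(p) = 0.409163
  p = 14/94 = 0.148936: log2(p) = -2.747234, -p*log2(p) = 0.409163
  p = 17/94 = 0.180851: log2(p) = -2.467126, -p*log2(p) = 0.446182
  p = 15/94 = 0.159574: log2(p) = -2.647698, -p*log2(p) = 0.422505
  p = 18/94 = 0.191489: log2(p) = -2.384664, -p*log2(p) = 0.456638
H = 0.434824 + 0.409163 + 0.409163 + 0.446182 + 0.422505 + 0.456638 = 2.578475

H = 2.5785 bits/symbol


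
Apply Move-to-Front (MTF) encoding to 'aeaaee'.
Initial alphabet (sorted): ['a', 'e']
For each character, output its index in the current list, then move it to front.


MTF encoding:
'a': index 0 in ['a', 'e'] -> ['a', 'e']
'e': index 1 in ['a', 'e'] -> ['e', 'a']
'a': index 1 in ['e', 'a'] -> ['a', 'e']
'a': index 0 in ['a', 'e'] -> ['a', 'e']
'e': index 1 in ['a', 'e'] -> ['e', 'a']
'e': index 0 in ['e', 'a'] -> ['e', 'a']


Output: [0, 1, 1, 0, 1, 0]


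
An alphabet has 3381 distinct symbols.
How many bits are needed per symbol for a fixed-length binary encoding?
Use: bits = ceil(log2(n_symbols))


log2(3381) = 11.7232
Bracket: 2^11 = 2048 < 3381 <= 2^12 = 4096
So ceil(log2(3381)) = 12

bits = ceil(log2(3381)) = ceil(11.7232) = 12 bits


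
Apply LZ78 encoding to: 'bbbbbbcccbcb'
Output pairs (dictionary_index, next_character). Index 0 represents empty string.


LZ78 encoding steps:
Dictionary: {0: ''}
Step 1: w='' (idx 0), next='b' -> output (0, 'b'), add 'b' as idx 1
Step 2: w='b' (idx 1), next='b' -> output (1, 'b'), add 'bb' as idx 2
Step 3: w='bb' (idx 2), next='b' -> output (2, 'b'), add 'bbb' as idx 3
Step 4: w='' (idx 0), next='c' -> output (0, 'c'), add 'c' as idx 4
Step 5: w='c' (idx 4), next='c' -> output (4, 'c'), add 'cc' as idx 5
Step 6: w='b' (idx 1), next='c' -> output (1, 'c'), add 'bc' as idx 6
Step 7: w='b' (idx 1), end of input -> output (1, '')


Encoded: [(0, 'b'), (1, 'b'), (2, 'b'), (0, 'c'), (4, 'c'), (1, 'c'), (1, '')]


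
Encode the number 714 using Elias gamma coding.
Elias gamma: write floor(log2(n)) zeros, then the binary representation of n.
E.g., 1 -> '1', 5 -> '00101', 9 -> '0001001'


num_bits = floor(log2(714)) + 1 = 10
leading_zeros = num_bits - 1 = 9
binary(714) = 1011001010

Elias gamma(714) = '000000000' + '1011001010' = 0000000001011001010 (19 bits)


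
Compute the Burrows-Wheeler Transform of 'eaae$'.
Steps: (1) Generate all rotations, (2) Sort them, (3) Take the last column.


Rotations (sorted):
  0: $eaae -> last char: e
  1: aae$e -> last char: e
  2: ae$ea -> last char: a
  3: e$eaa -> last char: a
  4: eaae$ -> last char: $


BWT = eeaa$


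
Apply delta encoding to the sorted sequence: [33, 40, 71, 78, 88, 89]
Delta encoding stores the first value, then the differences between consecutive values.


First value: 33
Deltas:
  40 - 33 = 7
  71 - 40 = 31
  78 - 71 = 7
  88 - 78 = 10
  89 - 88 = 1


Delta encoded: [33, 7, 31, 7, 10, 1]


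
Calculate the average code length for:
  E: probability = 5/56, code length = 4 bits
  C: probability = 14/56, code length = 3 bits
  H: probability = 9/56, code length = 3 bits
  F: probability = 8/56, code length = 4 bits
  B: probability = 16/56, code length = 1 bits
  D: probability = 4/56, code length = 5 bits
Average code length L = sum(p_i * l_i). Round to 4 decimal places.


Weighted contributions p_i * l_i:
  E: (5/56) * 4 = 20/56
  C: (14/56) * 3 = 42/56
  H: (9/56) * 3 = 27/56
  F: (8/56) * 4 = 32/56
  B: (16/56) * 1 = 16/56
  D: (4/56) * 5 = 20/56
Sum = (20 + 42 + 27 + 32 + 16 + 20)/56 = 157/56

L = 157/56 = 2.8036 bits/symbol


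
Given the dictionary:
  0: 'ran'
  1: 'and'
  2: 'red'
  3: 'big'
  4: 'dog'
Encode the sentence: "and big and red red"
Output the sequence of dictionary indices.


Look up each word in the dictionary:
  'and' -> 1
  'big' -> 3
  'and' -> 1
  'red' -> 2
  'red' -> 2

Encoded: [1, 3, 1, 2, 2]


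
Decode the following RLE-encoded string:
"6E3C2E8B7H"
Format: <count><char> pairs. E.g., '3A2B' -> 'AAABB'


Expanding each <count><char> pair:
  6E -> 'EEEEEE'
  3C -> 'CCC'
  2E -> 'EE'
  8B -> 'BBBBBBBB'
  7H -> 'HHHHHHH'

Decoded = EEEEEECCCEEBBBBBBBBHHHHHHH


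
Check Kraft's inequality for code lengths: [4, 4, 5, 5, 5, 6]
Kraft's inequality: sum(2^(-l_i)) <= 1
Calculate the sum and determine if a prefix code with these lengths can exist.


Sum = 2^(-4) + 2^(-4) + 2^(-5) + 2^(-5) + 2^(-5) + 2^(-6)
    = 0.0625 + 0.0625 + 0.03125 + 0.03125 + 0.03125 + 0.015625
    = 15/64 = 0.234375
Since 0.234375 <= 1, Kraft's inequality IS satisfied.
A prefix code with these lengths CAN exist.

Kraft sum = 0.234375. Satisfied.


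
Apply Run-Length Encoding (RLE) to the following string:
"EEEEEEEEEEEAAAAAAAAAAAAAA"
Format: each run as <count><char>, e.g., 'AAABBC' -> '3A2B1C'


Scanning runs left to right:
  i=0: run of 'E' x 11 -> '11E'
  i=11: run of 'A' x 14 -> '14A'

RLE = 11E14A


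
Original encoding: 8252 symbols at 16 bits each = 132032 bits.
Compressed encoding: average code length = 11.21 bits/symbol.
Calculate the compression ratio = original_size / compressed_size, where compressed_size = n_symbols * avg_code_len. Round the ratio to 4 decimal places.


original_size = n_symbols * orig_bits = 8252 * 16 = 132032 bits
compressed_size = n_symbols * avg_code_len = 8252 * 11.21 = 92504.92 bits
ratio = original_size / compressed_size = 132032 / 92504.92 = 1.4273

Compression ratio = 1.4273


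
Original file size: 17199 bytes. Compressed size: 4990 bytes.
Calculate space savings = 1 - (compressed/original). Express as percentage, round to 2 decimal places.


ratio = compressed/original = 4990/17199 = 0.290133
savings = 1 - ratio = 1 - 0.290133 = 0.709867
as a percentage: 0.709867 * 100 = 70.99%

Space savings = 1 - 4990/17199 = 70.99%


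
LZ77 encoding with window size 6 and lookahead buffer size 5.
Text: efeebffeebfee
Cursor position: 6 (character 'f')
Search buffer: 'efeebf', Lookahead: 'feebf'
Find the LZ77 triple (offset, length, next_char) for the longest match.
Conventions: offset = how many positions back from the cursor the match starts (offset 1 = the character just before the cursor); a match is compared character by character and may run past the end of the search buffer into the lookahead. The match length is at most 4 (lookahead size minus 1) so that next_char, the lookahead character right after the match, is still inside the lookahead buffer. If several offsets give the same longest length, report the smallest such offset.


Try each offset into the search buffer:
  offset=1 (pos 5, char 'f'): match length 1
  offset=2 (pos 4, char 'b'): match length 0
  offset=3 (pos 3, char 'e'): match length 0
  offset=4 (pos 2, char 'e'): match length 0
  offset=5 (pos 1, char 'f'): match length 4
  offset=6 (pos 0, char 'e'): match length 0
Longest match has length 4 at offset 5.
next_char = character at position 6 + 4 = 10 -> 'f'

Best match: offset=5, length=4 (matching 'feeb' starting at position 1)
LZ77 triple: (5, 4, 'f')


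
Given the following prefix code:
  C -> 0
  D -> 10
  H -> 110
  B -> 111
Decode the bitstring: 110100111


Decoding step by step:
Bits 110 -> H
Bits 10 -> D
Bits 0 -> C
Bits 111 -> B


Decoded message: HDCB
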